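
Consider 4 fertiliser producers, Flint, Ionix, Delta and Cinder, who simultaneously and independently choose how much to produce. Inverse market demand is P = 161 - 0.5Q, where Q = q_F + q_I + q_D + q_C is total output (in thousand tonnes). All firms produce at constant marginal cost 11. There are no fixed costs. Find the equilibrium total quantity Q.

A representative firm's profit is π_i = q_i(161 - 0.5Q) - 11q_i.
Setting ∂π_i/∂q_i = 0 with rivals' quantities fixed: 150 - q_i - (1/2)·Σ_{j≠i} q_j = 0.
By symmetry each firm produces the same amount; substituting Σ_{j≠i} q_j = 3q_i yields q_i = 150/(5/2) = 60.
Total output Q = 60 + 60 + 60 + 60 = 240.

240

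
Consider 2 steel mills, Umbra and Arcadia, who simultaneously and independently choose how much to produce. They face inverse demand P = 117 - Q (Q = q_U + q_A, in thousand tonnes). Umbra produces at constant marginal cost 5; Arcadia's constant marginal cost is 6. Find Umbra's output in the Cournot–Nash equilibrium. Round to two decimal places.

37.67

Umbra's profit: π_U = (117 - Q)q_U - (5q_U). Setting ∂π_U/∂q_U = 0: 112 - 2q_U - (q_A) = 0.
Arcadia's profit: π_A = (117 - Q)q_A - (6q_A). Setting ∂π_A/∂q_A = 0: 111 - 2q_A - (q_U) = 0.
Best responses: q_U = (112 - q_A)/2, q_A = (111 - q_U)/2.
Solving the pair: q_U = 113/3, q_A = 110/3.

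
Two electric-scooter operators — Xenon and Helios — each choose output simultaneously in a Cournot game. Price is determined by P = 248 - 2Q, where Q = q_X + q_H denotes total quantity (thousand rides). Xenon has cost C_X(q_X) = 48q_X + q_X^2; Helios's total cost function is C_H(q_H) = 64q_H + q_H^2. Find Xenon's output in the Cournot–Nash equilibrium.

Xenon's profit: π_X = (248 - 2Q)q_X - (48q_X + q_X²). Setting ∂π_X/∂q_X = 0: 200 - 6q_X - 2(q_H) = 0.
Helios's profit: π_H = (248 - 2Q)q_H - (64q_H + q_H²). Setting ∂π_H/∂q_H = 0: 184 - 6q_H - 2(q_X) = 0.
Rearranging gives the reaction functions q_X = (200 - 2q_H)/6 and q_H = (184 - 2q_X)/6.
Substituting one into the other gives q_X = 26 and q_H = 22.

26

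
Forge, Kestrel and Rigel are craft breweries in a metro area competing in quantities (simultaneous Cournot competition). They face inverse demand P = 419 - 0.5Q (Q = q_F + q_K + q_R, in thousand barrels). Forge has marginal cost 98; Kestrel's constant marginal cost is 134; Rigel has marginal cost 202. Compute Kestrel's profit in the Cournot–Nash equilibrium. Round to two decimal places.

Forge's profit: π_F = (419 - 0.5Q)q_F - (98q_F). Setting ∂π_F/∂q_F = 0: 321 - q_F - (1/2)(q_K + q_R) = 0.
Kestrel's profit: π_K = (419 - 0.5Q)q_K - (134q_K). Setting ∂π_K/∂q_K = 0: 285 - q_K - (1/2)(q_F + q_R) = 0.
Rigel's first-order condition: 217 - q_R - (1/2)(q_F + q_K) = 0.
Summing all 3 equations gives 823 − 2Q = 0, hence Q = 823/2.
Back-substituting: q_F = (321 − 823/4)/(1/2) = 461/2, q_K = (285 − 823/4)/(1/2) = 317/2, q_R = (217 − 823/4)/(1/2) = 45/2.
Price P = 419 - (1/2)·(823/2) = 853/4.
Kestrel's profit: (853/4 - 134)·(317/2) = 12561.1250.

12561.13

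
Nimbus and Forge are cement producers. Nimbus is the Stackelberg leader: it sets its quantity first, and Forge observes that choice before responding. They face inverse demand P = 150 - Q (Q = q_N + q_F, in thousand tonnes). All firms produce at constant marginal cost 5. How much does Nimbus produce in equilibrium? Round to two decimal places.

Solve by backward induction. Given q_N, the follower Forge maximises π_F = (150 - q_N - q_F)q_F - 5q_F.
Setting the follower's marginal profit to zero, 145 - q_N - 2q_F = 0, i.e. q_F = (145 - q_N)/2.
The leader anticipates this reaction. Substituting into P = 150 - Q gives P = 155/2 - (1/2)q_N, so π_N = (155/2 - (1/2)q_N)q_N - 5q_N.
Leader FOC: 145/2 - q_N = 0, so q_N = 145/2.
Then q_F = (145 - 145/2)/2 = 145/4.

72.50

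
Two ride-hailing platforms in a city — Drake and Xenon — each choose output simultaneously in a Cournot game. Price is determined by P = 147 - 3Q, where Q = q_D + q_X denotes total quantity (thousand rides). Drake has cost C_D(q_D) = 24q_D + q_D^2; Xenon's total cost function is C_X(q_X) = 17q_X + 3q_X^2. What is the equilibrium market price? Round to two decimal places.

86.41

Drake's profit: π_D = (147 - 3Q)q_D - (24q_D + q_D²). Setting ∂π_D/∂q_D = 0: 123 - 8q_D - 3(q_X) = 0.
Xenon's first-order condition: 130 - 12q_X - 3(q_D) = 0.
So q_D = (123 - 3q_X)/8 and q_X = (130 - 3q_D)/12.
Substituting one into the other gives q_D = 362/29 and q_X = 671/87.
Total output Q = 1757/87, so price P = 147 - 3·(1757/87) = 86.4138.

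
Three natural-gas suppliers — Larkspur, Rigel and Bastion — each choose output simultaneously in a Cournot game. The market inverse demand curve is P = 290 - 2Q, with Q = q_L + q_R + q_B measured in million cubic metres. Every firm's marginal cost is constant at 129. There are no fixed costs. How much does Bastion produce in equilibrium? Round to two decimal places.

20.13

A representative firm's profit is π_i = q_i(290 - 2Q) - 129q_i.
Setting ∂π_i/∂q_i = 0 with rivals' quantities fixed: 161 - 4q_i - 2·Σ_{j≠i} q_j = 0.
With identical firms every q_j equals q_i, so Σ_{j≠i} q_j = 2q_i and 161 = 8q_i, giving q_i = 161/8.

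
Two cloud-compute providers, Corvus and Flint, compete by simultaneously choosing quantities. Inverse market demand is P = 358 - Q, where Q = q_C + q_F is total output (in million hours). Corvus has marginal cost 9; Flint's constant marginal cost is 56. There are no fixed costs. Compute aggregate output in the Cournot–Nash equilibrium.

217

Corvus's profit: π_C = (358 - Q)q_C - (9q_C). Setting ∂π_C/∂q_C = 0: 349 - 2q_C - (q_F) = 0.
Flint's first-order condition: 302 - 2q_F - (q_C) = 0.
Rearranging gives the reaction functions q_C = (349 - q_F)/2 and q_F = (302 - q_C)/2.
Substituting one into the other gives q_C = 132 and q_F = 85.
Total output Q = 132 + 85 = 217.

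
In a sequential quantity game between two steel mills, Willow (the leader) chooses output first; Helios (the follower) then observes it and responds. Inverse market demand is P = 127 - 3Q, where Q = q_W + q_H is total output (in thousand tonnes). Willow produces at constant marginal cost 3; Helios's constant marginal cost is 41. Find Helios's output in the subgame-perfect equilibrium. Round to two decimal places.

0.83

Solve by backward induction. Given q_W, the follower Helios maximises π_H = (127 - 3q_W - 3q_H)q_H - 41q_H.
Setting the follower's marginal profit to zero, 86 - 3q_W - 6q_H = 0, i.e. q_H = (86 - 3q_W)/6.
Willow substitutes q_H(q_W) into its own profit: π_W = q_W(127 - 3q_W - (86 - 3q_W)/2) - 3q_W = (84 - (3/2)q_W)q_W - 3q_W.
The leader's first-order condition 81 - 3q_W = 0 yields q_W = 27.
Then q_H = (86 - 3·27)/6 = 5/6.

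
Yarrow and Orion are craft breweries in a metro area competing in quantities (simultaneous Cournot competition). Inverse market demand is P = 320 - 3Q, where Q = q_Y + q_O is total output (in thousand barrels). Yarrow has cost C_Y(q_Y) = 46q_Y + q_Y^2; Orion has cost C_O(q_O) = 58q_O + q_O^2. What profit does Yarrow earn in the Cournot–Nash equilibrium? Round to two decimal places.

Yarrow's profit: π_Y = (320 - 3Q)q_Y - (46q_Y + q_Y²). Setting ∂π_Y/∂q_Y = 0: 274 - 8q_Y - 3(q_O) = 0.
Orion's first-order condition: 262 - 8q_O - 3(q_Y) = 0.
Rearranging gives the reaction functions q_Y = (274 - 3q_O)/8 and q_O = (262 - 3q_Y)/8.
Solving the pair: q_Y = 1406/55, q_O = 1274/55.
Price P = 320 - 3·(536/11) = 1912/11.
Yarrow's profit: (1912/11)·(1406/55) - 46·(1406/55) - (1406/55)² = 2613.9980.

2614.00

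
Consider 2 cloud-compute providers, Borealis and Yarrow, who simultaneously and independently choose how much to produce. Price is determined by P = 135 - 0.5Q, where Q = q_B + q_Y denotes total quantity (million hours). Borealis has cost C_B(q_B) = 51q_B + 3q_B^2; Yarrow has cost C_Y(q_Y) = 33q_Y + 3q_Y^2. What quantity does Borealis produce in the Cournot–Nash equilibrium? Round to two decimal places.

Borealis's profit: π_B = (135 - 0.5Q)q_B - (51q_B + 3q_B²). Setting ∂π_B/∂q_B = 0: 84 - 7q_B - (1/2)(q_Y) = 0.
Yarrow's first-order condition: 102 - 7q_Y - (1/2)(q_B) = 0.
So q_B = (84 - (1/2)q_Y)/7 and q_Y = (102 - (1/2)q_B)/7.
Solving the pair: q_B = 716/65, q_Y = 896/65.

11.02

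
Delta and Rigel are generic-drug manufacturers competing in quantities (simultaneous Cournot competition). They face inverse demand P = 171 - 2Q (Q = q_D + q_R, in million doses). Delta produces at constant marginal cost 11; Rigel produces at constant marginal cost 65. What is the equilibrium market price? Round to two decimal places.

82.33

Delta's profit: π_D = (171 - 2Q)q_D - (11q_D). Setting ∂π_D/∂q_D = 0: 160 - 4q_D - 2(q_R) = 0.
Rigel's profit: π_R = (171 - 2Q)q_R - (65q_R). Setting ∂π_R/∂q_R = 0: 106 - 4q_R - 2(q_D) = 0.
So q_D = (160 - 2q_R)/4 and q_R = (106 - 2q_D)/4.
Substituting one into the other gives q_D = 107/3 and q_R = 26/3.
Total output Q = 133/3, so price P = 171 - 2·(133/3) = 247/3.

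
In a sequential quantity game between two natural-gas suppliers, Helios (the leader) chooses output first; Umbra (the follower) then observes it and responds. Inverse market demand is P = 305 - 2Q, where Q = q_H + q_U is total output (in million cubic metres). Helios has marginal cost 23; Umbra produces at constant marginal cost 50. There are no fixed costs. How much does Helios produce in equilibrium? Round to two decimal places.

77.25

Solve by backward induction. Given q_H, the follower Umbra maximises π_U = (305 - 2q_H - 2q_U)q_U - 50q_U.
Setting the follower's marginal profit to zero, 255 - 2q_H - 4q_U = 0, i.e. q_U = (255 - 2q_H)/4.
The leader anticipates this reaction. Substituting into P = 305 - 2Q gives P = 355/2 - q_H, so π_H = (355/2 - q_H)q_H - 23q_H.
Leader FOC: 309/2 - 2q_H = 0, so q_H = 309/4.
Then q_U = (255 - 2·(309/4))/4 = 201/8.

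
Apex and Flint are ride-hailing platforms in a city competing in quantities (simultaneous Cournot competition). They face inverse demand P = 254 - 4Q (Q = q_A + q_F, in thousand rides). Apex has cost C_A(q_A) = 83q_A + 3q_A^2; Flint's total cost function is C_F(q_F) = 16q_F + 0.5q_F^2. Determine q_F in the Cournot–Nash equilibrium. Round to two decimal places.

Apex's profit: π_A = (254 - 4Q)q_A - (83q_A + 3q_A²). Setting ∂π_A/∂q_A = 0: 171 - 14q_A - 4(q_F) = 0.
Flint's profit: π_F = (254 - 4Q)q_F - (16q_F + (1/2)q_F²). Setting ∂π_F/∂q_F = 0: 238 - 9q_F - 4(q_A) = 0.
Best responses: q_A = (171 - 4q_F)/14, q_F = (238 - 4q_A)/9.
Substituting one into the other gives q_A = 587/110 and q_F = 1324/55.

24.07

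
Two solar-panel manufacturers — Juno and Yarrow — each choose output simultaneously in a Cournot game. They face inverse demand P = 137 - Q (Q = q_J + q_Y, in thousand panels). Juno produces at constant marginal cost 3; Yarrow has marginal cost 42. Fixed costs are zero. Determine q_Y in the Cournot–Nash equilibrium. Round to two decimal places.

Juno's profit: π_J = (137 - Q)q_J - (3q_J). Setting ∂π_J/∂q_J = 0: 134 - 2q_J - (q_Y) = 0.
Yarrow's profit: π_Y = (137 - Q)q_Y - (42q_Y). Setting ∂π_Y/∂q_Y = 0: 95 - 2q_Y - (q_J) = 0.
So q_J = (134 - q_Y)/2 and q_Y = (95 - q_J)/2.
Substituting one into the other gives q_J = 173/3 and q_Y = 56/3.

18.67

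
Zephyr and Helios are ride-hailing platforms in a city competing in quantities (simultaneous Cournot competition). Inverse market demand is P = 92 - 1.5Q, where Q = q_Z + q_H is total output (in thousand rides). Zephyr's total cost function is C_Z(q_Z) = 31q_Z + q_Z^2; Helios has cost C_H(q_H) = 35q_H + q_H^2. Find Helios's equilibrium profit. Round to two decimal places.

180.86

Zephyr's profit: π_Z = (92 - 1.5Q)q_Z - (31q_Z + q_Z²). Setting ∂π_Z/∂q_Z = 0: 61 - 5q_Z - (3/2)(q_H) = 0.
Helios's first-order condition: 57 - 5q_H - (3/2)(q_Z) = 0.
Best responses: q_Z = (61 - (3/2)q_H)/5, q_H = (57 - (3/2)q_Z)/5.
Solving the pair: q_Z = 878/91, q_H = 774/91.
Price P = 92 - (3/2)·(236/13) = 842/13.
Helios's profit: (842/13)·(774/91) - 35·(774/91) - (774/91)² = 180.8586.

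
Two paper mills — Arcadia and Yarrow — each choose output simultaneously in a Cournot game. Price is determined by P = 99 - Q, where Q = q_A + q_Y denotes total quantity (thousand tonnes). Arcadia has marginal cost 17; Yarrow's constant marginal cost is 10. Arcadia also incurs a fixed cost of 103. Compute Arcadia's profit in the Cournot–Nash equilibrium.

522

Arcadia's profit: π_A = (99 - Q)q_A - (17q_A). Setting ∂π_A/∂q_A = 0: 82 - 2q_A - (q_Y) = 0.
Yarrow's profit: π_Y = (99 - Q)q_Y - (10q_Y). Setting ∂π_Y/∂q_Y = 0: 89 - 2q_Y - (q_A) = 0.
Best responses: q_A = (82 - q_Y)/2, q_Y = (89 - q_A)/2.
Solving the pair: q_A = 25, q_Y = 32.
Price P = 99 - 57 = 42.
Arcadia's profit: (42 - 17)·25 - 103 = 522.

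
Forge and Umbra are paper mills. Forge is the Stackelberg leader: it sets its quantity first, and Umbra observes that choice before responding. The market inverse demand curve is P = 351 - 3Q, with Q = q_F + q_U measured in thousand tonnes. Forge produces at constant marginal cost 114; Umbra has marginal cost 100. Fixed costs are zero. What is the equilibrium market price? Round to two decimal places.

The follower Umbra best-responds to any q_F: π_U = (351 - 3Q)q_U - 100q_U.
Setting the follower's marginal profit to zero, 251 - 3q_F - 6q_U = 0, i.e. q_U = (251 - 3q_F)/6.
Forge substitutes q_U(q_F) into its own profit: π_F = q_F(351 - 3q_F - (251 - 3q_F)/2) - 114q_F = (451/2 - (3/2)q_F)q_F - 114q_F.
Maximising: ∂π_F/∂q_F = 223/2 - 3q_F = 0, giving q_F = 223/6.
Then q_U = (251 - 3·(223/6))/6 = 93/4.
Total output Q = 725/12, so price P = 351 - 3·(725/12) = 679/4.

169.75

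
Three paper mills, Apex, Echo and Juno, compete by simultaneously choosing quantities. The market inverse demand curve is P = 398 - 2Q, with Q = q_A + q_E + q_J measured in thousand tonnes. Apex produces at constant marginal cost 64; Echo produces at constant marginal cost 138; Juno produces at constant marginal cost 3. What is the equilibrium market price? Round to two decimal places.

Apex's profit: π_A = (398 - 2Q)q_A - (64q_A). Setting ∂π_A/∂q_A = 0: 334 - 4q_A - 2(q_E + q_J) = 0.
Echo's profit: π_E = (398 - 2Q)q_E - (138q_E). Setting ∂π_E/∂q_E = 0: 260 - 4q_E - 2(q_A + q_J) = 0.
Juno's first-order condition: 395 - 4q_J - 2(q_A + q_E) = 0.
Adding the 3 first-order conditions: 989 − 8Q = 0, so Q = 989/8.
Back-substituting: q_A = (334 − 989/4)/2 = 347/8, q_E = (260 − 989/4)/2 = 51/8, q_J = (395 − 989/4)/2 = 591/8.
Total output Q = 989/8, so price P = 398 - 2·(989/8) = 603/4.

150.75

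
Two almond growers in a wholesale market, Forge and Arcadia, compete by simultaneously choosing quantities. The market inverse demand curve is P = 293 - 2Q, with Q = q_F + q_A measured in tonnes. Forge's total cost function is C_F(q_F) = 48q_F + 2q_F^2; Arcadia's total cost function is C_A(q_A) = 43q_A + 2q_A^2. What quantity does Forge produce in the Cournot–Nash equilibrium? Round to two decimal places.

24.33

Forge's profit: π_F = (293 - 2Q)q_F - (48q_F + 2q_F²). Setting ∂π_F/∂q_F = 0: 245 - 8q_F - 2(q_A) = 0.
Arcadia's first-order condition: 250 - 8q_A - 2(q_F) = 0.
Best responses: q_F = (245 - 2q_A)/8, q_A = (250 - 2q_F)/8.
Substituting one into the other gives q_F = 73/3 and q_A = 151/6.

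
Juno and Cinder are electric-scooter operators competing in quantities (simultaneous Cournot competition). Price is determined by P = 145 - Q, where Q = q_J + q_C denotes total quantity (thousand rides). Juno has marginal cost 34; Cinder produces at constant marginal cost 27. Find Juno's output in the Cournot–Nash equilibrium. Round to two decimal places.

Juno's profit: π_J = (145 - Q)q_J - (34q_J). Setting ∂π_J/∂q_J = 0: 111 - 2q_J - (q_C) = 0.
Cinder's first-order condition: 118 - 2q_C - (q_J) = 0.
Rearranging gives the reaction functions q_J = (111 - q_C)/2 and q_C = (118 - q_J)/2.
Solving the pair: q_J = 104/3, q_C = 125/3.

34.67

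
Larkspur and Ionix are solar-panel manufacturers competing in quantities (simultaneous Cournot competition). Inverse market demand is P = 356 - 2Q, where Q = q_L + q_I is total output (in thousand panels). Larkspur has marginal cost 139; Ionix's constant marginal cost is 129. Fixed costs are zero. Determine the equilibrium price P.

Larkspur's profit: π_L = (356 - 2Q)q_L - (139q_L). Setting ∂π_L/∂q_L = 0: 217 - 4q_L - 2(q_I) = 0.
Ionix's profit: π_I = (356 - 2Q)q_I - (129q_I). Setting ∂π_I/∂q_I = 0: 227 - 4q_I - 2(q_L) = 0.
Rearranging gives the reaction functions q_L = (217 - 2q_I)/4 and q_I = (227 - 2q_L)/4.
Substituting one into the other gives q_L = 69/2 and q_I = 79/2.
Total output Q = 74, so price P = 356 - 2·74 = 208.

208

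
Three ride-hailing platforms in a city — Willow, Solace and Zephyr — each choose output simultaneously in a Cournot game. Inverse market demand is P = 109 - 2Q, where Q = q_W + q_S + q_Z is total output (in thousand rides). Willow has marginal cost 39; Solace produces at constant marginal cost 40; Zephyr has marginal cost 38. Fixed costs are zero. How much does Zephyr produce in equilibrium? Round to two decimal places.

9.25

Willow's profit: π_W = (109 - 2Q)q_W - (39q_W). Setting ∂π_W/∂q_W = 0: 70 - 4q_W - 2(q_S + q_Z) = 0.
Solace's first-order condition: 69 - 4q_S - 2(q_W + q_Z) = 0.
Zephyr's profit: π_Z = (109 - 2Q)q_Z - (38q_Z). Setting ∂π_Z/∂q_Z = 0: 71 - 4q_Z - 2(q_W + q_S) = 0.
Adding the 3 conditions: 210 − 4Q − 4Q = 0, i.e. Q = 105/4.
Back-substituting: q_W = (70 − 105/2)/2 = 35/4, q_S = (69 − 105/2)/2 = 33/4, q_Z = (71 − 105/2)/2 = 37/4.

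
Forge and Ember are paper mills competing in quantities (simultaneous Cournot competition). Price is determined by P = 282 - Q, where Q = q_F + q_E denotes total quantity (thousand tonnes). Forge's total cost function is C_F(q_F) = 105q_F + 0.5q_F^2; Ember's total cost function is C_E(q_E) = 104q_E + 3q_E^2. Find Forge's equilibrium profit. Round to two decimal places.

4345.87

Forge's profit: π_F = (282 - Q)q_F - (105q_F + (1/2)q_F²). Setting ∂π_F/∂q_F = 0: 177 - 3q_F - (q_E) = 0.
Ember's first-order condition: 178 - 8q_E - (q_F) = 0.
Best responses: q_F = (177 - q_E)/3, q_E = (178 - q_F)/8.
Substituting one into the other gives q_F = 1238/23 and q_E = 357/23.
Price P = 282 - 1595/23 = 212.6522.
Forge's profit: 212.6522·(1238/23) - 105·(1238/23) - (1/2)(1238/23)² = 4345.8715.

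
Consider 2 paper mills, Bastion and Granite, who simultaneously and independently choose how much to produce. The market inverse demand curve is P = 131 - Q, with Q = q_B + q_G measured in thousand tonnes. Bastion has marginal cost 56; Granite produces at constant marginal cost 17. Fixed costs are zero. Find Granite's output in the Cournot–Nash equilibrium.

Bastion's profit: π_B = (131 - Q)q_B - (56q_B). Setting ∂π_B/∂q_B = 0: 75 - 2q_B - (q_G) = 0.
Granite's first-order condition: 114 - 2q_G - (q_B) = 0.
Rearranging gives the reaction functions q_B = (75 - q_G)/2 and q_G = (114 - q_B)/2.
Solving the pair: q_B = 12, q_G = 51.

51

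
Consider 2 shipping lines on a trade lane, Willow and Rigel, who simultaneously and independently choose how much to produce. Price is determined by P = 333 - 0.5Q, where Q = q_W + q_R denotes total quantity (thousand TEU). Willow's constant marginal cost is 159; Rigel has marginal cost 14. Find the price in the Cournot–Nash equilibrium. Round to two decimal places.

Willow's profit: π_W = (333 - 0.5Q)q_W - (159q_W). Setting ∂π_W/∂q_W = 0: 174 - q_W - (1/2)(q_R) = 0.
Rigel's profit: π_R = (333 - 0.5Q)q_R - (14q_R). Setting ∂π_R/∂q_R = 0: 319 - q_R - (1/2)(q_W) = 0.
Rearranging gives the reaction functions q_W = (174 - (1/2)q_R) and q_R = (319 - (1/2)q_W).
Substituting one into the other gives q_W = 58/3 and q_R = 928/3.
Total output Q = 986/3, so price P = 333 - (1/2)·(986/3) = 506/3.

168.67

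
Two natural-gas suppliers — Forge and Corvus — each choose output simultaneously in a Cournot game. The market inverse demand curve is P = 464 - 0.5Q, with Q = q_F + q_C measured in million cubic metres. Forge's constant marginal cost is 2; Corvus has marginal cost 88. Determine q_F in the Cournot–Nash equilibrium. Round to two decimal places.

Forge's profit: π_F = (464 - 0.5Q)q_F - (2q_F). Setting ∂π_F/∂q_F = 0: 462 - q_F - (1/2)(q_C) = 0.
Corvus's first-order condition: 376 - q_C - (1/2)(q_F) = 0.
So q_F = (462 - (1/2)q_C) and q_C = (376 - (1/2)q_F).
Solving the pair: q_F = 1096/3, q_C = 580/3.

365.33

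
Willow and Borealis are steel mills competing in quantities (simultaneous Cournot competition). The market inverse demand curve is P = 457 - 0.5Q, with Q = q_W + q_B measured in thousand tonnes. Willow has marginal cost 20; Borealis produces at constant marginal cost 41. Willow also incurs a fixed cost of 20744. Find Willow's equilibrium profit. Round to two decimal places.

Willow's profit: π_W = (457 - 0.5Q)q_W - (20q_W). Setting ∂π_W/∂q_W = 0: 437 - q_W - (1/2)(q_B) = 0.
Borealis's profit: π_B = (457 - 0.5Q)q_B - (41q_B). Setting ∂π_B/∂q_B = 0: 416 - q_B - (1/2)(q_W) = 0.
Rearranging gives the reaction functions q_W = (437 - (1/2)q_B) and q_B = (416 - (1/2)q_W).
Substituting one into the other gives q_W = 916/3 and q_B = 790/3.
Price P = 457 - (1/2)·(1706/3) = 518/3.
Willow's profit: (518/3 - 20)·(916/3) - 20744 = 25870.2222.

25870.22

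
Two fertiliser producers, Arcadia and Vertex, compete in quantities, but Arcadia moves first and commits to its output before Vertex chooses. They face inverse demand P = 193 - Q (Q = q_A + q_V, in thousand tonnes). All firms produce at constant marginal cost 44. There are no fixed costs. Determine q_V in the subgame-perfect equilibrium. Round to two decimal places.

Solve by backward induction. Given q_A, the follower Vertex maximises π_V = (193 - q_A - q_V)q_V - 44q_V.
Setting the follower's marginal profit to zero, 149 - q_A - 2q_V = 0, i.e. q_V = (149 - q_A)/2.
The leader anticipates this reaction. Substituting into P = 193 - Q gives P = 237/2 - (1/2)q_A, so π_A = (237/2 - (1/2)q_A)q_A - 44q_A.
Maximising: ∂π_A/∂q_A = 149/2 - q_A = 0, giving q_A = 149/2.
Then q_V = (149 - 149/2)/2 = 149/4.

37.25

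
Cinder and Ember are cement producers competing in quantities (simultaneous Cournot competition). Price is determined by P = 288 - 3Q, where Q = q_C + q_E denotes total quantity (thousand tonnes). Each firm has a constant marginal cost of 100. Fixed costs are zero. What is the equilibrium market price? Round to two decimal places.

A representative firm's profit is π_i = q_i(288 - 3Q) - 100q_i.
First-order condition (treating rivals' output as given): 188 - 6q_i - 3q_j = 0.
With identical firms every q_j equals q_i, so q_j = q_i and 188 = 9q_i, giving q_i = 188/9.
Total output Q = 376/9, so price P = 288 - 3·(376/9) = 488/3.

162.67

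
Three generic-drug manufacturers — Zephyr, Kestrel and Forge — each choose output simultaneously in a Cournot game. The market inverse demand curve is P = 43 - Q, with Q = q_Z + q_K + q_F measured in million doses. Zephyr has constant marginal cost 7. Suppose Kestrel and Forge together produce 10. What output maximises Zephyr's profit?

13

With rivals' combined output fixed at 10, Zephyr's profit is π_Z = (43 - 10 - q_Z)q_Z - (7q_Z) = (33 - q_Z)q_Z - (7q_Z).
∂π_Z/∂q_Z = 26 - 2q_Z = 0, so q_Z = 13.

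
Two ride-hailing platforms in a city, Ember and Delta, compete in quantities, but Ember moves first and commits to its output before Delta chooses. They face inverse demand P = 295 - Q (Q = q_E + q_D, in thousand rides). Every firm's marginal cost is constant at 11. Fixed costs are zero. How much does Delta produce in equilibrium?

The follower Delta best-responds to any q_E: π_D = (295 - Q)q_D - 11q_D.
∂π_D/∂q_D = 284 - q_E - 2q_D = 0 gives the reaction function q_D = (284 - q_E)/2.
The leader anticipates this reaction. Substituting into P = 295 - Q gives P = 153 - (1/2)q_E, so π_E = (153 - (1/2)q_E)q_E - 11q_E.
Leader FOC: 142 - q_E = 0, so q_E = 142.
Then q_D = (284 - 142)/2 = 71.

71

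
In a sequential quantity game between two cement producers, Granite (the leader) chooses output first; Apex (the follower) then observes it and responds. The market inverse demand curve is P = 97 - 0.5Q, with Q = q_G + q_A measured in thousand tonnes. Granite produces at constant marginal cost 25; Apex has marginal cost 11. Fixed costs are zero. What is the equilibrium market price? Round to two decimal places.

The follower Apex best-responds to any q_G: π_A = (97 - 0.5Q)q_A - 11q_A.
Setting the follower's marginal profit to zero, 86 - (1/2)q_G - q_A = 0, i.e. q_A = (86 - (1/2)q_G).
Granite substitutes q_A(q_G) into its own profit: π_G = q_G(97 - (1/2)q_G - (86 - (1/2)q_G)/2) - 25q_G = (54 - (1/4)q_G)q_G - 25q_G.
Leader FOC: 29 - (1/2)q_G = 0, so q_G = 58.
Then q_A = (86 - (1/2)·58) = 57.
Total output Q = 115, so price P = 97 - (1/2)·115 = 79/2.

39.50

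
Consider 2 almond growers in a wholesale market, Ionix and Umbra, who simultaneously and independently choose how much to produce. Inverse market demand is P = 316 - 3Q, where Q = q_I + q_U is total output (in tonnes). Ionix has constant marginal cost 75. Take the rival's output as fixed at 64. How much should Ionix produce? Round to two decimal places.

8.17

With the rival's output fixed at 64, Ionix's profit is π_I = (316 - 3·64 - 3q_I)q_I - (75q_I) = (124 - 3q_I)q_I - (75q_I).
∂π_I/∂q_I = 49 - 6q_I = 0, so q_I = 49/6.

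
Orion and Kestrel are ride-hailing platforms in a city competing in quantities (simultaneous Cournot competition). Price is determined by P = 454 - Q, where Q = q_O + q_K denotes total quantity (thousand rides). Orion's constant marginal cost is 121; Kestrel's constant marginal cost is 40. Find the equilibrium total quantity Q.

Orion's profit: π_O = (454 - Q)q_O - (121q_O). Setting ∂π_O/∂q_O = 0: 333 - 2q_O - (q_K) = 0.
Kestrel's first-order condition: 414 - 2q_K - (q_O) = 0.
Rearranging gives the reaction functions q_O = (333 - q_K)/2 and q_K = (414 - q_O)/2.
Substituting one into the other gives q_O = 84 and q_K = 165.
Total output Q = 84 + 165 = 249.

249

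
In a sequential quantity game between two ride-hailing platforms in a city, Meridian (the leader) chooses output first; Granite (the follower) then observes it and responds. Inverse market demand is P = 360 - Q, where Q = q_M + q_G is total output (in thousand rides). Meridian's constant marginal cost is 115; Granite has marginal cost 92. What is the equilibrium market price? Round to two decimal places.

Solve by backward induction. Given q_M, the follower Granite maximises π_G = (360 - q_M - q_G)q_G - 92q_G.
Follower FOC: 268 - q_M - 2q_G = 0, so q_G(q_M) = (268 - q_M)/2.
Meridian substitutes q_G(q_M) into its own profit: π_M = q_M(360 - q_M - (268 - q_M)/2) - 115q_M = (226 - (1/2)q_M)q_M - 115q_M.
Maximising: ∂π_M/∂q_M = 111 - q_M = 0, giving q_M = 111.
Then q_G = (268 - 111)/2 = 157/2.
Total output Q = 379/2, so price P = 360 - 379/2 = 341/2.

170.50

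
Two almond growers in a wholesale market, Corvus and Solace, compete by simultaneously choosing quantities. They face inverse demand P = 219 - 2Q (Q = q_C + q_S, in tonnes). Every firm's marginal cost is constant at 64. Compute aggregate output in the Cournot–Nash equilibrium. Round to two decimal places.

51.67

Each firm earns π_i = (219 - 2Q)q_i - 64q_i.
Setting ∂π_i/∂q_i = 0 with rivals' quantities fixed: 155 - 4q_i - 2q_j = 0.
By symmetry each firm produces the same amount; substituting q_j = q_i yields q_i = 155/6.
Total output Q = 155/6 + 155/6 = 155/3.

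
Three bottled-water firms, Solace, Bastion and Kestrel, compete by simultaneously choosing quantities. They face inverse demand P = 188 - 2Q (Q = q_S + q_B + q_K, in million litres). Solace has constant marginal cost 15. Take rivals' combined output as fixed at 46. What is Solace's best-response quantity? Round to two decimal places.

20.25

With rivals' combined output fixed at 46, Solace's profit is π_S = (188 - 2·46 - 2q_S)q_S - (15q_S) = (96 - 2q_S)q_S - (15q_S).
∂π_S/∂q_S = 81 - 4q_S = 0, so q_S = 81/4.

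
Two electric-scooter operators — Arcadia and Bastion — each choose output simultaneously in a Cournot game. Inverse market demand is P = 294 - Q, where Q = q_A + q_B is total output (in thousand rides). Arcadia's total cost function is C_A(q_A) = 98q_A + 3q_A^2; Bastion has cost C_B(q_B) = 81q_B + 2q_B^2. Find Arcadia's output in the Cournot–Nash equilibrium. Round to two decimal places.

Arcadia's profit: π_A = (294 - Q)q_A - (98q_A + 3q_A²). Setting ∂π_A/∂q_A = 0: 196 - 8q_A - (q_B) = 0.
Bastion's profit: π_B = (294 - Q)q_B - (81q_B + 2q_B²). Setting ∂π_B/∂q_B = 0: 213 - 6q_B - (q_A) = 0.
Best responses: q_A = (196 - q_B)/8, q_B = (213 - q_A)/6.
Solving the pair: q_A = 963/47, q_B = 1508/47.

20.49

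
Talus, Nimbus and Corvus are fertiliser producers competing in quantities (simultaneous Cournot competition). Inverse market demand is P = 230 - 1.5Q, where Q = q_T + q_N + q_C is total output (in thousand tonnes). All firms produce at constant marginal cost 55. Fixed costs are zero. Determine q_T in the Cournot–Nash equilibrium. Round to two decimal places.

29.17

A representative firm's profit is π_i = q_i(230 - 1.5Q) - 55q_i.
First-order condition (treating rivals' output as given): 175 - 3q_i - (3/2)·Σ_{j≠i} q_j = 0.
With identical firms every q_j equals q_i, so Σ_{j≠i} q_j = 2q_i and 175 = 6q_i, giving q_i = 175/6.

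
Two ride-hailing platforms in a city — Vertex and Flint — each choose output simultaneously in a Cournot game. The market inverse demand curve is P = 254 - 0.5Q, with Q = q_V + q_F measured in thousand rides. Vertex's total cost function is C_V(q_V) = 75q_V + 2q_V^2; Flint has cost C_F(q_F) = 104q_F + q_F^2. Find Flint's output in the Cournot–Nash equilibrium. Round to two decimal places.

Vertex's profit: π_V = (254 - 0.5Q)q_V - (75q_V + 2q_V²). Setting ∂π_V/∂q_V = 0: 179 - 5q_V - (1/2)(q_F) = 0.
Flint's first-order condition: 150 - 3q_F - (1/2)(q_V) = 0.
So q_V = (179 - (1/2)q_F)/5 and q_F = (150 - (1/2)q_V)/3.
Substituting one into the other gives q_V = 1848/59 and q_F = 44.7797.

44.78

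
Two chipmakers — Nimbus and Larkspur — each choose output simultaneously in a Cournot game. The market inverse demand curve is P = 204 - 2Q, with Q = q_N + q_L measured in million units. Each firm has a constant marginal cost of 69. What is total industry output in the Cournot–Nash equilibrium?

45

A representative firm's profit is π_i = q_i(204 - 2Q) - 69q_i.
Setting ∂π_i/∂q_i = 0 with rivals' quantities fixed: 135 - 4q_i - 2q_j = 0.
By symmetry each firm produces the same amount; substituting q_j = q_i yields q_i = 135/6 = 45/2.
Total output Q = 45/2 + 45/2 = 45.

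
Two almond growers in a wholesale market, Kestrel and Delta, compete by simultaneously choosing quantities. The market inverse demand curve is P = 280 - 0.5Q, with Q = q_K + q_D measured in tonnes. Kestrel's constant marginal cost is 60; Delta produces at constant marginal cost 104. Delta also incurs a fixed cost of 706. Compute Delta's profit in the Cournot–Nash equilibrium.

Kestrel's profit: π_K = (280 - 0.5Q)q_K - (60q_K). Setting ∂π_K/∂q_K = 0: 220 - q_K - (1/2)(q_D) = 0.
Delta's profit: π_D = (280 - 0.5Q)q_D - (104q_D). Setting ∂π_D/∂q_D = 0: 176 - q_D - (1/2)(q_K) = 0.
Rearranging gives the reaction functions q_K = (220 - (1/2)q_D) and q_D = (176 - (1/2)q_K).
Substituting one into the other gives q_K = 176 and q_D = 88.
Price P = 280 - (1/2)·264 = 148.
Delta's profit: (148 - 104)·88 - 706 = 3166.

3166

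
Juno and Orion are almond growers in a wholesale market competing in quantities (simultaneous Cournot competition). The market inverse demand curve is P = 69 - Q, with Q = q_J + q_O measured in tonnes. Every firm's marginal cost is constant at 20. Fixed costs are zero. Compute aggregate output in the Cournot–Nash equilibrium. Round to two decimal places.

32.67

Each firm earns π_i = (69 - Q)q_i - 20q_i.
First-order condition (treating rivals' output as given): 49 - 2q_i - q_j = 0.
With identical firms every q_j equals q_i, so q_j = q_i and 49 = 3q_i, giving q_i = 49/3.
Total output Q = 49/3 + 49/3 = 98/3.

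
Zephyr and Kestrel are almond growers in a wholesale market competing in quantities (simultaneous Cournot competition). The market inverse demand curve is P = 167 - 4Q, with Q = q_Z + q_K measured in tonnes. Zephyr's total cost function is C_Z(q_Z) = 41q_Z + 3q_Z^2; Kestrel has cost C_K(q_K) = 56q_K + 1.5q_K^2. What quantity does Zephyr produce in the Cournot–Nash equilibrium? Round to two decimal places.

Zephyr's profit: π_Z = (167 - 4Q)q_Z - (41q_Z + 3q_Z²). Setting ∂π_Z/∂q_Z = 0: 126 - 14q_Z - 4(q_K) = 0.
Kestrel's profit: π_K = (167 - 4Q)q_K - (56q_K + (3/2)q_K²). Setting ∂π_K/∂q_K = 0: 111 - 11q_K - 4(q_Z) = 0.
So q_Z = (126 - 4q_K)/14 and q_K = (111 - 4q_Z)/11.
Solving the pair: q_Z = 157/23, q_K = 175/23.

6.83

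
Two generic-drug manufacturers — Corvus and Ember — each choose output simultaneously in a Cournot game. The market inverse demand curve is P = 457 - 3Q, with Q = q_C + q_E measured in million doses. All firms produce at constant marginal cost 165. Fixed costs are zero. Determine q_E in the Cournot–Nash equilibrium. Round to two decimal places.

32.44

Each firm earns π_i = (457 - 3Q)q_i - 165q_i.
Setting ∂π_i/∂q_i = 0 with rivals' quantities fixed: 292 - 6q_i - 3q_j = 0.
By symmetry each firm produces the same amount; substituting q_j = q_i yields q_i = 292/9.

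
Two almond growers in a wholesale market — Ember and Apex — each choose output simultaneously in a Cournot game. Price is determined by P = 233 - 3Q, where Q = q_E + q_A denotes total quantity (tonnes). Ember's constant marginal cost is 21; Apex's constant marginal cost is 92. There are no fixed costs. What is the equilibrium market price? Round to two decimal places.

115.33

Ember's profit: π_E = (233 - 3Q)q_E - (21q_E). Setting ∂π_E/∂q_E = 0: 212 - 6q_E - 3(q_A) = 0.
Apex's first-order condition: 141 - 6q_A - 3(q_E) = 0.
So q_E = (212 - 3q_A)/6 and q_A = (141 - 3q_E)/6.
Substituting one into the other gives q_E = 283/9 and q_A = 70/9.
Total output Q = 353/9, so price P = 233 - 3·(353/9) = 346/3.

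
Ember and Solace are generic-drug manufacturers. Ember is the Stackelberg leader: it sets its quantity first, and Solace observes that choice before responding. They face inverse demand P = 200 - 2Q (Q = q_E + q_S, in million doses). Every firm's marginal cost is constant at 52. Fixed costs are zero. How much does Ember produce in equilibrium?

37

Solve by backward induction. Given q_E, the follower Solace maximises π_S = (200 - 2q_E - 2q_S)q_S - 52q_S.
Follower FOC: 148 - 2q_E - 4q_S = 0, so q_S(q_E) = (148 - 2q_E)/4.
The leader anticipates this reaction. Substituting into P = 200 - 2Q gives P = 126 - q_E, so π_E = (126 - q_E)q_E - 52q_E.
The leader's first-order condition 74 - 2q_E = 0 yields q_E = 37.
Then q_S = (148 - 2·37)/4 = 37/2.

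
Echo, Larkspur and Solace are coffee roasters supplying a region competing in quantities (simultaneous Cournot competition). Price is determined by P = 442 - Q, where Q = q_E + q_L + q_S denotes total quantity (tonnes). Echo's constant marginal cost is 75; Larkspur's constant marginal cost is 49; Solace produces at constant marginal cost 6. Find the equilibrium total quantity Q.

Echo's profit: π_E = (442 - Q)q_E - (75q_E). Setting ∂π_E/∂q_E = 0: 367 - 2q_E - (q_L + q_S) = 0.
Larkspur's profit: π_L = (442 - Q)q_L - (49q_L). Setting ∂π_L/∂q_L = 0: 393 - 2q_L - (q_E + q_S) = 0.
Solace's profit: π_S = (442 - Q)q_S - (6q_S). Setting ∂π_S/∂q_S = 0: 436 - 2q_S - (q_E + q_L) = 0.
Adding the 3 first-order conditions: 1196 − 4Q = 0, so Q = 299.
Back-substituting: q_E = (367 − 299) = 68, q_L = (393 − 299) = 94, q_S = (436 − 299) = 137.
Total output Q = 68 + 94 + 137 = 299.

299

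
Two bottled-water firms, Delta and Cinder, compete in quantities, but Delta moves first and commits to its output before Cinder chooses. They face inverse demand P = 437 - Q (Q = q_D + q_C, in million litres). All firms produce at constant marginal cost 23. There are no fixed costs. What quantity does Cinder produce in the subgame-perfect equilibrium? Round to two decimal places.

Solve by backward induction. Given q_D, the follower Cinder maximises π_C = (437 - q_D - q_C)q_C - 23q_C.
∂π_C/∂q_C = 414 - q_D - 2q_C = 0 gives the reaction function q_C = (414 - q_D)/2.
The leader anticipates this reaction. Substituting into P = 437 - Q gives P = 230 - (1/2)q_D, so π_D = (230 - (1/2)q_D)q_D - 23q_D.
Leader FOC: 207 - q_D = 0, so q_D = 207.
Then q_C = (414 - 207)/2 = 207/2.

103.50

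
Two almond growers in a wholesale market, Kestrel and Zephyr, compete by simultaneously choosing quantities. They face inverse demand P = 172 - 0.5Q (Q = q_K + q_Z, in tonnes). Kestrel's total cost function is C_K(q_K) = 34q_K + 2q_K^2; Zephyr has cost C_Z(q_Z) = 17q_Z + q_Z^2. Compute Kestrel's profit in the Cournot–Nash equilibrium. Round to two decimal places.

1301.15

Kestrel's profit: π_K = (172 - 0.5Q)q_K - (34q_K + 2q_K²). Setting ∂π_K/∂q_K = 0: 138 - 5q_K - (1/2)(q_Z) = 0.
Zephyr's first-order condition: 155 - 3q_Z - (1/2)(q_K) = 0.
So q_K = (138 - (1/2)q_Z)/5 and q_Z = (155 - (1/2)q_K)/3.
Solving the pair: q_K = 1346/59, q_Z = 47.8644.
Price P = 172 - (1/2)·70.6780 = 136.6610.
Kestrel's profit: 136.6610·(1346/59) - 34·(1346/59) - 2(1346/59)² = 1301.1462.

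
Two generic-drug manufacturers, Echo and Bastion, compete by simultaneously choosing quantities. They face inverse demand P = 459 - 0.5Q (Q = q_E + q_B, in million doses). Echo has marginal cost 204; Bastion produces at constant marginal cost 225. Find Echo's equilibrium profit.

16928

Echo's profit: π_E = (459 - 0.5Q)q_E - (204q_E). Setting ∂π_E/∂q_E = 0: 255 - q_E - (1/2)(q_B) = 0.
Bastion's first-order condition: 234 - q_B - (1/2)(q_E) = 0.
Best responses: q_E = (255 - (1/2)q_B), q_B = (234 - (1/2)q_E).
Substituting one into the other gives q_E = 184 and q_B = 142.
Price P = 459 - (1/2)·326 = 296.
Echo's profit: (296 - 204)·184 = 16928.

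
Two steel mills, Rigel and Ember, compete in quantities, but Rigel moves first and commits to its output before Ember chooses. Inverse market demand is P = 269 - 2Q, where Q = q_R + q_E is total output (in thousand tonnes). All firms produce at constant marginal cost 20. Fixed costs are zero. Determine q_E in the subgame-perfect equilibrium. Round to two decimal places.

The follower Ember best-responds to any q_R: π_E = (269 - 2Q)q_E - 20q_E.
Follower FOC: 249 - 2q_R - 4q_E = 0, so q_E(q_R) = (249 - 2q_R)/4.
Rigel substitutes q_E(q_R) into its own profit: π_R = q_R(269 - 2q_R - (249 - 2q_R)/2) - 20q_R = (289/2 - q_R)q_R - 20q_R.
Leader FOC: 249/2 - 2q_R = 0, so q_R = 249/4.
Then q_E = (249 - 2·(249/4))/4 = 249/8.

31.13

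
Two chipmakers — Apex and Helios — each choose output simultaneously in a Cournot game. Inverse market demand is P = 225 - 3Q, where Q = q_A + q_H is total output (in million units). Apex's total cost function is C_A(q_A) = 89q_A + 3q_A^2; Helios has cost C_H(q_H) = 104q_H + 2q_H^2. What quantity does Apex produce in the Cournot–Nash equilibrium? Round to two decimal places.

8.98

Apex's profit: π_A = (225 - 3Q)q_A - (89q_A + 3q_A²). Setting ∂π_A/∂q_A = 0: 136 - 12q_A - 3(q_H) = 0.
Helios's profit: π_H = (225 - 3Q)q_H - (104q_H + 2q_H²). Setting ∂π_H/∂q_H = 0: 121 - 10q_H - 3(q_A) = 0.
Rearranging gives the reaction functions q_A = (136 - 3q_H)/12 and q_H = (121 - 3q_A)/10.
Substituting one into the other gives q_A = 997/111 and q_H = 348/37.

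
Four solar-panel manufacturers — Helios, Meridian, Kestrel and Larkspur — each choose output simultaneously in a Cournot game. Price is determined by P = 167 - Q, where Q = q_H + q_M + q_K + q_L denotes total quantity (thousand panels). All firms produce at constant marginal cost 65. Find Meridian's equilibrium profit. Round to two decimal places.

416.16

Each firm earns π_i = (167 - Q)q_i - 65q_i.
First-order condition (treating rivals' output as given): 102 - 2q_i - Σ_{j≠i} q_j = 0.
With identical firms every q_j equals q_i, so Σ_{j≠i} q_j = 3q_i and 102 = 5q_i, giving q_i = 102/5.
Price P = 167 - 408/5 = 427/5.
Meridian's profit: (427/5 - 65)·(102/5) = 416.1600.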